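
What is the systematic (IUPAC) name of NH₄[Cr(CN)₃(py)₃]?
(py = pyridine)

ammonium tricyanotris(pyridine)chromate(II)

The 1 ammonium counter-ion carries a total charge of +1, so each complex ion is 1−.
Ligand charges: 3×cyano (-1 each), 3×pyridine (neutral); total -3. So Cr + (-3) = 1−, giving Cr = +2.
Ligands are named alphabetically: cyano before pyridine.
The complex ion is anionic, so chromium takes the -ate form chromate(II).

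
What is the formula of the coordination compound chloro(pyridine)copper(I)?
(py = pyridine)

[CuCl(py)]

Ligands: 1 chloro (Cl, -1), 1 pyridine (py, neutral). Ligand charge sum = -1.
With Cu in oxidation state +1, the complex ion is [Cu...].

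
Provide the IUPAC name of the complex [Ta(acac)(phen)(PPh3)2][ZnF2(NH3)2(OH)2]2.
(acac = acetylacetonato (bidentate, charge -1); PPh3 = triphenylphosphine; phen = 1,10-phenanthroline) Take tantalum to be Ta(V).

(acetylacetonato)(1,10-phenanthroline)bis(triphenylphosphine)tantalum(V) diamminedifluorodihydroxozincate(II)

Ta is given as +5; the cation's ligand charges sum to -1, so the complex cation is 4+.
With 2 anions per cation, each anion must be 4/2 = 2−.
Anion: ligand charges sum to -4; for the ion to be 2−, Zn = +2.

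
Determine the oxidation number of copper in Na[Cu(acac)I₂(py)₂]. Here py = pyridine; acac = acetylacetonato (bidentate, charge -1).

1 sodium outside the brackets (+1 each) → the complex ion is 1−.
Ligand charges: 2×py neutral; 1×acac = -1; 2×I = -2; sum -3.
Cu + (-3) = 1− ⇒ Cu is +2.

+2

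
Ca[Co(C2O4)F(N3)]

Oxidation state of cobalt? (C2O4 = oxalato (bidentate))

1 calcium outside the brackets (+2 each) → the complex ion is 2−.
Ligand charges: 1×C2O4 = -2; 1×F = -1; 1×N3 = -1; sum -4.
Co + (-4) = 2− ⇒ Co is +2.

+2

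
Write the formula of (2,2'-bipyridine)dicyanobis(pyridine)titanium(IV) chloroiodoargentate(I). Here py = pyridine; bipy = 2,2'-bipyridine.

Cation [Ti…]: ligand charges -2, Ti(IV) ⇒ ion charge 2+.
Anion [Ag…]: ligand charges -2, Ag(I) ⇒ ion charge 1−.

[Ti(bipy)(CN)2(py)2][AgClI]2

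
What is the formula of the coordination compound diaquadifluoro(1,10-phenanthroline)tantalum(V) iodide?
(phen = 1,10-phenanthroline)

[TaF2(H2O)2(phen)]I3

Ligands: 2 fluoro (F, -1), 1 1,10-phenanthroline (phen, neutral), 2 aqua (H2O, neutral). Ligand charge sum = -2.
With Ta in oxidation state +5, the complex ion is [Ta...]^3+.
Charge balance with iodide (-1) requires 1 complex ion per 3 iodide.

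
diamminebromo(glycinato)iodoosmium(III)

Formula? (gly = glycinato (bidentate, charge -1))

Ligands: 2 ammine (NH3, neutral), 1 glycinato (gly, -1), 1 bromo (Br, -1), 1 iodo (I, -1). Ligand charge sum = -3.
With Os in oxidation state +3, the complex ion is [Os...].

[OsBr(gly)I(NH3)2]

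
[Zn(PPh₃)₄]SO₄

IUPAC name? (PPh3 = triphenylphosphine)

tetrakis(triphenylphosphine)zinc(II) sulfate

The 1 sulfate counter-ion carries a total charge of -2, so each complex ion is 2+.
Ligand charges: 4×triphenylphosphine (neutral); total 0. So Zn + (0) = 2+, giving Zn = +2.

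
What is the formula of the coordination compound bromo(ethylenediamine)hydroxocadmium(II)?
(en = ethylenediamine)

Ligands: 1 bromo (Br, -1), 1 hydroxo (OH, -1), 1 ethylenediamine (en, neutral). Ligand charge sum = -2.
With Cd in oxidation state +2, the complex ion is [Cd...].

[CdBr(en)(OH)]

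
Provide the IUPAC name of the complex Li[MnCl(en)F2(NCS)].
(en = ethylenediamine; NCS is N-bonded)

lithium chloro(ethylenediamine)difluoroisothiocyanatomanganate(III)

The 1 lithium counter-ion carries a total charge of +1, so each complex ion is 1−.
Ligand charges: 2×fluoro (-1 each), 1×chloro (-1 each), 1×ethylenediamine (neutral), 1×isothiocyanato (-1 each); total -4. So Mn + (-4) = 1−, giving Mn = +3.
The complex ion is anionic, so manganese takes the -ate form manganate(III).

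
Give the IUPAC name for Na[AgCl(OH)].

The 1 sodium counter-ion carries a total charge of +1, so each complex ion is 1−.
Ligand charges: 1×hydroxo (-1 each), 1×chloro (-1 each); total -2. So Ag + (-2) = 1−, giving Ag = +1.
The complex ion is anionic, so silver takes the -ate form argentate(I).

sodium chlorohydroxoargentate(I)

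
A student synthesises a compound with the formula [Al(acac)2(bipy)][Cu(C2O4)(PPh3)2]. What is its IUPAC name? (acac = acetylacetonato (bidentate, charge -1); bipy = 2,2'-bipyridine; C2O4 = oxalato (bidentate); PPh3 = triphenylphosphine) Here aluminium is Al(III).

Both ions are complex: the cation is named first with the plain metal name, the anion second with the -ate form; each ion's ligands are alphabetised independently.
Al is given as +3; the cation's ligand charges sum to -2, so the complex cation is 1+.
A 1:1 salt means the anion carries the equal and opposite charge, 1−.
Anion: ligand charges sum to -2; for the ion to be 1−, Cu = +1.

bis(acetylacetonato)(2,2'-bipyridine)aluminium(III) oxalatobis(triphenylphosphine)cuprate(I)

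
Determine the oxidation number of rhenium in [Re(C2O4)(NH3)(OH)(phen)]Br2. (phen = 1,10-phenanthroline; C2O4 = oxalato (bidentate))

2 bromide outside the brackets (-1 each) → the complex ion is 2+.
Ligand charges: 1×phen neutral; 1×OH = -1; 1×C2O4 = -2; 1×NH3 neutral; sum -3.
Re + (-3) = 2+ ⇒ Re is +5.

+5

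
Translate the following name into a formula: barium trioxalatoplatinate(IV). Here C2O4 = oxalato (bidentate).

Ba[Pt(C2O4)3]

Ligands: 3 oxalato (C2O4, -2). Ligand charge sum = -6.
With Pt in oxidation state +4, the complex ion is [Pt...]^2−.
Charge balance with barium (+2) requires 1 complex ion per 1 barium.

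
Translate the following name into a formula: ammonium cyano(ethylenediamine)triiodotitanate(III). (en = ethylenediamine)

NH4[Ti(CN)(en)I3]

Ligands: 3 iodo (I, -1), 1 cyano (CN, -1), 1 ethylenediamine (en, neutral). Ligand charge sum = -4.
Charge balance with ammonium (+1) requires 1 complex ion per 1 ammonium.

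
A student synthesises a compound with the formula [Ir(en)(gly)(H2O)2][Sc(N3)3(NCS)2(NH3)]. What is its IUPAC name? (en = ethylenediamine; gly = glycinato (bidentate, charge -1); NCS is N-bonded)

diaqua(ethylenediamine)(glycinato)iridium(III) amminetriazidodiisothiocyanatoscandate(III)

Scandium is always +3 in its complexes; the anion's ligand charges sum to -5, so the complex anion is 2−.
A 1:1 salt means the cation carries the equal and opposite charge, 2+.
Cation: ligand charges sum to -1; for the ion to be 2+, Ir = +3.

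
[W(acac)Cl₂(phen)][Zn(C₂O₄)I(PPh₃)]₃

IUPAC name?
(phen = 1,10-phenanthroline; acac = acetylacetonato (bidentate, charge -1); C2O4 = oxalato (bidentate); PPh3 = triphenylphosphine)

Both ions are complex: the cation is named first with the plain metal name, the anion second with the -ate form; each ion's ligands are alphabetised independently.
Zinc is always +2 in its complexes; the anion's ligand charges sum to -3, so the complex anion is 1−.
With 3 anions per cation, the cation must be 3×1 = 3+.
Cation: ligand charges sum to -3; for the ion to be 3+, W = +6.

(acetylacetonato)dichloro(1,10-phenanthroline)tungsten(VI) iodooxalato(triphenylphosphine)zincate(II)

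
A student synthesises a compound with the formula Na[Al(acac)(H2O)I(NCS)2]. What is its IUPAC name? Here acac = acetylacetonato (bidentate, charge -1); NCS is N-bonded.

The 1 sodium counter-ion carries a total charge of +1, so each complex ion is 1−.
Ligand charges: 1×iodo (-1 each), 1×acetylacetonato (-1 each), 2×isothiocyanato (-1 each), 1×aqua (neutral); total -4. So Al + (-4) = 1−, giving Al = +3.
Ligands are named alphabetically: acetylacetonato before aqua before iodo before isothiocyanato.
The complex ion is anionic, so aluminium takes the -ate form aluminate(III).

sodium (acetylacetonato)aquaiododiisothiocyanatoaluminate(III)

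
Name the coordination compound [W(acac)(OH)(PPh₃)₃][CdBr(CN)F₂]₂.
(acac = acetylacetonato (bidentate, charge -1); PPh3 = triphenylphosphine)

(acetylacetonato)hydroxotris(triphenylphosphine)tungsten(VI) bromocyanodifluorocadmate(II)

Both ions are complex: the cation is named first with the plain metal name, the anion second with the -ate form; each ion's ligands are alphabetised independently.
Cadmium is always +2 in its complexes; the anion's ligand charges sum to -4, so the complex anion is 2−.
With 2 anions per cation, the cation must be 2×2 = 4+.
Cation: ligand charges sum to -2; for the ion to be 4+, W = +6.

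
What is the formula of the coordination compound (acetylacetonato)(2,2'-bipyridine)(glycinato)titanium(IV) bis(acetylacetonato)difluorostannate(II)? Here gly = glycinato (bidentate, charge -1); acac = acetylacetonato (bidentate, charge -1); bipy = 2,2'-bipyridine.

Cation [Ti…]: ligand charges -2, Ti(IV) ⇒ ion charge 2+.
Anion [Sn…]: ligand charges -4, Sn(II) ⇒ ion charge 2−.
One 2+ cation balances one 2− anion.

[Ti(acac)(bipy)(gly)][Sn(acac)2F2]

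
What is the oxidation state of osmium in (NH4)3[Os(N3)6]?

3 ammonium outside the brackets (+1 each) → the complex ion is 3−.
Ligand charges: 6×N3 = -6; sum -6.
Os + (-6) = 3− ⇒ Os is +3.

+3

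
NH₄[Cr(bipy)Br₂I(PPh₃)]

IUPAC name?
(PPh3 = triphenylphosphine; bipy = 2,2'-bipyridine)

ammonium (2,2'-bipyridine)dibromoiodo(triphenylphosphine)chromate(II)

The 1 ammonium counter-ion carries a total charge of +1, so each complex ion is 1−.
Ligand charges: 1×iodo (-1 each), 1×triphenylphosphine (neutral), 1×2,2'-bipyridine (neutral), 2×bromo (-1 each); total -3. So Cr + (-3) = 1−, giving Cr = +2.
The complex ion is anionic, so chromium takes the -ate form chromate(II).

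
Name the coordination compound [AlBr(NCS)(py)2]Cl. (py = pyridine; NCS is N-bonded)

The 1 chloride counter-ion carries a total charge of -1, so each complex ion is 1+.
Ligand charges: 2×pyridine (neutral), 1×bromo (-1 each), 1×isothiocyanato (-1 each); total -2. So Al + (-2) = 1+, giving Al = +3.
Ligands are named alphabetically: bromo before isothiocyanato before pyridine.

bromoisothiocyanatobis(pyridine)aluminium(III) chloride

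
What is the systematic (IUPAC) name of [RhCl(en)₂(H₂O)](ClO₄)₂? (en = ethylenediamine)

aquachlorobis(ethylenediamine)rhodium(III) perchlorate

The 2 perchlorate counter-ions carry a total charge of -2, so each complex ion is 2+.
Ligand charges: 2×ethylenediamine (neutral), 1×chloro (-1 each), 1×aqua (neutral); total -1. So Rh + (-1) = 2+, giving Rh = +3.
Ligands are named alphabetically: aqua before chloro before ethylenediamine.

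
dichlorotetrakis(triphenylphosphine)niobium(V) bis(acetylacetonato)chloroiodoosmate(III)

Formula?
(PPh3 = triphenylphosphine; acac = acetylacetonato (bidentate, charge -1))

[NbCl2(PPh3)4][Os(acac)2ClI]3

Cation [Nb…]: ligand charges -2, Nb(V) ⇒ ion charge 3+.
Anion [Os…]: ligand charges -4, Os(III) ⇒ ion charge 1−.
One 3+ cation requires 3 of the 1− anion.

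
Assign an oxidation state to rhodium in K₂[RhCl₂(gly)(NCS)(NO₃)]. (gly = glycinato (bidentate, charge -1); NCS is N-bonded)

2 potassium outside the brackets (+1 each) → the complex ion is 2−.
Ligand charges: 1×gly = -1; 2×Cl = -2; 1×NCS = -1; 1×NO3 = -1; sum -5.
Rh + (-5) = 2− ⇒ Rh is +3.

+3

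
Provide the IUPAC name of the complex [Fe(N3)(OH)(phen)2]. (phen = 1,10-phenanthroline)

azidohydroxobis(1,10-phenanthroline)iron(II)

There is no counter-ion, so the complex is neutral overall.
Ligand charges: 1×hydroxo (-1 each), 1×azido (-1 each), 2×1,10-phenanthroline (neutral); total -2. So Fe + (-2) = 0, giving Fe = +2.
Ligands are named alphabetically: azido before hydroxo before phenanthroline.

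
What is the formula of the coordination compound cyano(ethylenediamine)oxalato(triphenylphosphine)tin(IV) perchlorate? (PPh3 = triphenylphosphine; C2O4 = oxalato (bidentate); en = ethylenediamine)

Ligands: 1 cyano (CN, -1), 1 triphenylphosphine (PPh3, neutral), 1 oxalato (C2O4, -2), 1 ethylenediamine (en, neutral). Ligand charge sum = -3.
Charge balance with perchlorate (-1) requires 1 complex ion per 1 perchlorate.

[Sn(C2O4)(CN)(en)(PPh3)]ClO4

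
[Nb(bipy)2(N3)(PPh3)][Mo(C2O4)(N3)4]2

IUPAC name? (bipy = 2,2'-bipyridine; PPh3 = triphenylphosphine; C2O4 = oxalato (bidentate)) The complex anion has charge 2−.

azidobis(2,2'-bipyridine)(triphenylphosphine)niobium(V) tetraazidooxalatomolybdate(IV)

The complex anion is given as 2−; its ligand charges sum to -6, so Mo = +4.
With 2 anions per cation, the cation must be 2×2 = 4+.
Cation: ligand charges sum to -1; for the ion to be 4+, Nb = +5.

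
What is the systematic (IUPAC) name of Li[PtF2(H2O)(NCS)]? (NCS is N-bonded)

The 1 lithium counter-ion carries a total charge of +1, so each complex ion is 1−.
Ligand charges: 2×fluoro (-1 each), 1×isothiocyanato (-1 each), 1×aqua (neutral); total -3. So Pt + (-3) = 1−, giving Pt = +2.
Ligands are named alphabetically: aqua before fluoro before isothiocyanato.
The complex ion is anionic, so platinum takes the -ate form platinate(II).

lithium aquadifluoroisothiocyanatoplatinate(II)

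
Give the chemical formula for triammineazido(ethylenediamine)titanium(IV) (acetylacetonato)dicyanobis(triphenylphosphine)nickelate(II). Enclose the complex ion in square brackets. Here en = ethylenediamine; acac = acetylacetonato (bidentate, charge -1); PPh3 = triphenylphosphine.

Cation [Ti…]: ligand charges -1, Ti(IV) ⇒ ion charge 3+.
Anion [Ni…]: ligand charges -3, Ni(II) ⇒ ion charge 1−.

[Ti(en)(N3)(NH3)3][Ni(acac)(CN)2(PPh3)2]3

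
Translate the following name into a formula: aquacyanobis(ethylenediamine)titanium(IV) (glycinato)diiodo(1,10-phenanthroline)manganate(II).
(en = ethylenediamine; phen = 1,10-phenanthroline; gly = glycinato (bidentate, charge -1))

Cation [Ti…]: ligand charges -1, Ti(IV) ⇒ ion charge 3+.
Anion [Mn…]: ligand charges -3, Mn(II) ⇒ ion charge 1−.
One 3+ cation requires 3 of the 1− anion.

[Ti(CN)(en)2(H2O)][Mn(gly)I2(phen)]3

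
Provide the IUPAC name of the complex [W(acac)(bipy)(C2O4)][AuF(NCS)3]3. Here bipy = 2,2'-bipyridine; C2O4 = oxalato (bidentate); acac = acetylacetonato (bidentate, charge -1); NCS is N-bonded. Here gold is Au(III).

Both ions are complex: the cation is named first with the plain metal name, the anion second with the -ate form; each ion's ligands are alphabetised independently.
Au is given as +3; the anion's ligand charges sum to -4, so the complex anion is 1−.
With 3 anions per cation, the cation must be 3×1 = 3+.
Cation: ligand charges sum to -3; for the ion to be 3+, W = +6.

(acetylacetonato)(2,2'-bipyridine)oxalatotungsten(VI) fluorotriisothiocyanatoaurate(III)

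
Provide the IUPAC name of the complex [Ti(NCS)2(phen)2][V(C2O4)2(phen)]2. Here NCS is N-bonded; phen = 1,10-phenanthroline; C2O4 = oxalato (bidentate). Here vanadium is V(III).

V is given as +3; the anion's ligand charges sum to -4, so the complex anion is 1−.
With 2 anions per cation, the cation must be 2×1 = 2+.
Cation: ligand charges sum to -2; for the ion to be 2+, Ti = +4.

diisothiocyanatobis(1,10-phenanthroline)titanium(IV) dioxalato(1,10-phenanthroline)vanadate(III)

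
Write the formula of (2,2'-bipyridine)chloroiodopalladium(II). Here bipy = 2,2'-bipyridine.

[Pd(bipy)ClI]

Ligands: 1 chloro (Cl, -1), 1 2,2'-bipyridine (bipy, neutral), 1 iodo (I, -1). Ligand charge sum = -2.
With Pd in oxidation state +2, the complex ion is [Pd...].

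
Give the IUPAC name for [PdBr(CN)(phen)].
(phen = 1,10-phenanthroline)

There is no counter-ion, so the complex is neutral overall.
Ligand charges: 1×cyano (-1 each), 1×1,10-phenanthroline (neutral), 1×bromo (-1 each); total -2. So Pd + (-2) = 0, giving Pd = +2.
Ligands are named alphabetically: bromo before cyano before phenanthroline.

bromocyano(1,10-phenanthroline)palladium(II)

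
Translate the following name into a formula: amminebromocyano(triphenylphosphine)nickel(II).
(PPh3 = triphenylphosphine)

Ligands: 1 bromo (Br, -1), 1 ammine (NH3, neutral), 1 triphenylphosphine (PPh3, neutral), 1 cyano (CN, -1). Ligand charge sum = -2.
With Ni in oxidation state +2, the complex ion is [Ni...].

[NiBr(CN)(NH3)(PPh3)]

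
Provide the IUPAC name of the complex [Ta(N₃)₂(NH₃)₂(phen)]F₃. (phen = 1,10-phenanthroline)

The 3 fluoride counter-ions carry a total charge of -3, so each complex ion is 3+.
Ligand charges: 1×1,10-phenanthroline (neutral), 2×ammine (neutral), 2×azido (-1 each); total -2. So Ta + (-2) = 3+, giving Ta = +5.
Ligands are named alphabetically: ammine before azido before phenanthroline.

diamminediazido(1,10-phenanthroline)tantalum(V) fluoride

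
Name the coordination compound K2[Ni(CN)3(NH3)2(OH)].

The 2 potassium counter-ions carry a total charge of +2, so each complex ion is 2−.
Ligand charges: 3×cyano (-1 each), 1×hydroxo (-1 each), 2×ammine (neutral); total -4. So Ni + (-4) = 2−, giving Ni = +2.
Ligands are named alphabetically: ammine before cyano before hydroxo.
The complex ion is anionic, so nickel takes the -ate form nickelate(II).

potassium diamminetricyanohydroxonickelate(II)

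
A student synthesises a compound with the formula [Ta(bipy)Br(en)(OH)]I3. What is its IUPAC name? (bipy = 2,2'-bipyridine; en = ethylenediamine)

(2,2'-bipyridine)bromo(ethylenediamine)hydroxotantalum(V) iodide

The 3 iodide counter-ions carry a total charge of -3, so each complex ion is 3+.
Ligand charges: 1×bromo (-1 each), 1×2,2'-bipyridine (neutral), 1×ethylenediamine (neutral), 1×hydroxo (-1 each); total -2. So Ta + (-2) = 3+, giving Ta = +5.
Ligands are named alphabetically: bipyridine before bromo before ethylenediamine before hydroxo.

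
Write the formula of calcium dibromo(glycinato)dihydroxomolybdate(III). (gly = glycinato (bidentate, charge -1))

Ligands: 1 glycinato (gly, -1), 2 hydroxo (OH, -1), 2 bromo (Br, -1). Ligand charge sum = -5.
With Mo in oxidation state +3, the complex ion is [Mo...]^2−.
Charge balance with calcium (+2) requires 1 complex ion per 1 calcium.

Ca[MoBr2(gly)(OH)2]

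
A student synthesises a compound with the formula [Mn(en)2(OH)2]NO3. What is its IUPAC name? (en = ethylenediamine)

bis(ethylenediamine)dihydroxomanganese(III) nitrate

The 1 nitrate counter-ion carries a total charge of -1, so each complex ion is 1+.
Ligand charges: 2×ethylenediamine (neutral), 2×hydroxo (-1 each); total -2. So Mn + (-2) = 1+, giving Mn = +3.
Ligands are named alphabetically: ethylenediamine before hydroxo.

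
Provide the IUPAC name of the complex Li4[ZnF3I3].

lithium trifluorotriiodozincate(II)

The 4 lithium counter-ions carry a total charge of +4, so each complex ion is 4−.
Ligand charges: 3×fluoro (-1 each), 3×iodo (-1 each); total -6. So Zn + (-6) = 4−, giving Zn = +2.
The complex ion is anionic, so zinc takes the -ate form zincate(II).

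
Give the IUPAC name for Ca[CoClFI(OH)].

calcium chlorofluorohydroxoiodocobaltate(II)

The 1 calcium counter-ion carries a total charge of +2, so each complex ion is 2−.
Ligand charges: 1×iodo (-1 each), 1×hydroxo (-1 each), 1×fluoro (-1 each), 1×chloro (-1 each); total -4. So Co + (-4) = 2−, giving Co = +2.
The complex ion is anionic, so cobalt takes the -ate form cobaltate(II).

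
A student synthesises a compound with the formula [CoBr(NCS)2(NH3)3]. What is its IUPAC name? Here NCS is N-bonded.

triamminebromodiisothiocyanatocobalt(III)

There is no counter-ion, so the complex is neutral overall.
Ligand charges: 2×isothiocyanato (-1 each), 1×bromo (-1 each), 3×ammine (neutral); total -3. So Co + (-3) = 0, giving Co = +3.
Ligands are named alphabetically: ammine before bromo before isothiocyanato.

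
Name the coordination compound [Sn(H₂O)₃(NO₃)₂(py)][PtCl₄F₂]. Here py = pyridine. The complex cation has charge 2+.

triaquadinitrato(pyridine)tin(IV) tetrachlorodifluoroplatinate(IV)

The complex cation is given as 2+; its ligand charges sum to -2, so Sn = +4.
A 1:1 salt means the anion carries the equal and opposite charge, 2−.
Anion: ligand charges sum to -6; for the ion to be 2−, Pt = +4.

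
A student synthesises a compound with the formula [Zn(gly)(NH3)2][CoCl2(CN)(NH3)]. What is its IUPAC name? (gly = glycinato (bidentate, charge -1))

diammine(glycinato)zinc(II) amminedichlorocyanocobaltate(II)

Both ions are complex: the cation is named first with the plain metal name, the anion second with the -ate form; each ion's ligands are alphabetised independently.
Zinc is always +2 in its complexes; the cation's ligand charges sum to -1, so the complex cation is 1+.
A 1:1 salt means the anion carries the equal and opposite charge, 1−.
Anion: ligand charges sum to -3; for the ion to be 1−, Co = +2.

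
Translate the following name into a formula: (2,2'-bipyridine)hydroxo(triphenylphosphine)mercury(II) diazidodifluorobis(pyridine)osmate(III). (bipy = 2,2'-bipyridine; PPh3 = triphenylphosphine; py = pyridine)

[Hg(bipy)(OH)(PPh3)][OsF2(N3)2(py)2]

Cation [Hg…]: ligand charges -1, Hg(II) ⇒ ion charge 1+.
Anion [Os…]: ligand charges -4, Os(III) ⇒ ion charge 1−.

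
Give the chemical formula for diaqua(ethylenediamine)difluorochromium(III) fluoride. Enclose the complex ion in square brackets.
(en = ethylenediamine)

[Cr(en)F2(H2O)2]F

Ligands: 2 fluoro (F, -1), 2 aqua (H2O, neutral), 1 ethylenediamine (en, neutral). Ligand charge sum = -2.
Charge balance with fluoride (-1) requires 1 complex ion per 1 fluoride.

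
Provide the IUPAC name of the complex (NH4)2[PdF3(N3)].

The 2 ammonium counter-ions carry a total charge of +2, so each complex ion is 2−.
Ligand charges: 3×fluoro (-1 each), 1×azido (-1 each); total -4. So Pd + (-4) = 2−, giving Pd = +2.
Ligands are named alphabetically: azido before fluoro.
The complex ion is anionic, so palladium takes the -ate form palladate(II).

ammonium azidotrifluoropalladate(II)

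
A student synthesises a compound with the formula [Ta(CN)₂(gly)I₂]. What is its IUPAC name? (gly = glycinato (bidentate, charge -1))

There is no counter-ion, so the complex is neutral overall.
Ligand charges: 1×glycinato (-1 each), 2×iodo (-1 each), 2×cyano (-1 each); total -5. So Ta + (-5) = 0, giving Ta = +5.
Ligands are named alphabetically: cyano before glycinato before iodo.

dicyano(glycinato)diiodotantalum(V)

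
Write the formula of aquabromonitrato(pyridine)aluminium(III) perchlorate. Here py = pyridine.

Ligands: 1 bromo (Br, -1), 1 pyridine (py, neutral), 1 nitrato (NO3, -1), 1 aqua (H2O, neutral). Ligand charge sum = -2.
With Al in oxidation state +3, the complex ion is [Al...]^1+.
Charge balance with perchlorate (-1) requires 1 complex ion per 1 perchlorate.

[AlBr(H2O)(NO3)(py)]ClO4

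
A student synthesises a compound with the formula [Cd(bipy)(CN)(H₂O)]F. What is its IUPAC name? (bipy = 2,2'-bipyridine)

aqua(2,2'-bipyridine)cyanocadmium(II) fluoride

The 1 fluoride counter-ion carries a total charge of -1, so each complex ion is 1+.
Ligand charges: 1×cyano (-1 each), 1×aqua (neutral), 1×2,2'-bipyridine (neutral); total -1. So Cd + (-1) = 1+, giving Cd = +2.
Ligands are named alphabetically: aqua before bipyridine before cyano.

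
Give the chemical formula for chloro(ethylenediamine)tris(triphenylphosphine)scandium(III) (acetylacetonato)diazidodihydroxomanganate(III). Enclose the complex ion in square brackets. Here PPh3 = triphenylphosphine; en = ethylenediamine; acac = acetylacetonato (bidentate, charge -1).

[ScCl(en)(PPh3)3][Mn(acac)(N3)2(OH)2]

Cation [Sc…]: ligand charges -1, Sc(III) ⇒ ion charge 2+.
Anion [Mn…]: ligand charges -5, Mn(III) ⇒ ion charge 2−.
One 2+ cation balances one 2− anion.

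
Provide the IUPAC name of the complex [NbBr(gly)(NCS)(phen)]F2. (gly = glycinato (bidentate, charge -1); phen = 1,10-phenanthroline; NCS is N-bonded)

bromo(glycinato)isothiocyanato(1,10-phenanthroline)niobium(V) fluoride

The 2 fluoride counter-ions carry a total charge of -2, so each complex ion is 2+.
Ligand charges: 1×bromo (-1 each), 1×glycinato (-1 each), 1×1,10-phenanthroline (neutral), 1×isothiocyanato (-1 each); total -3. So Nb + (-3) = 2+, giving Nb = +5.
Ligands are named alphabetically: bromo before glycinato before isothiocyanato before phenanthroline.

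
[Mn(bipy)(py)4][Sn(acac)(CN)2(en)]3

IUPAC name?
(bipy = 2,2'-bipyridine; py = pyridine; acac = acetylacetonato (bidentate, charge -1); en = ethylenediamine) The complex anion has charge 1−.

Both ions are complex: the cation is named first with the plain metal name, the anion second with the -ate form; each ion's ligands are alphabetised independently.
The complex anion is given as 1−; its ligand charges sum to -3, so Sn = +2.
With 3 anions per cation, the cation must be 3×1 = 3+.
Cation: ligand charges sum to 0; for the ion to be 3+, Mn = +3.

(2,2'-bipyridine)tetrakis(pyridine)manganese(III) (acetylacetonato)dicyano(ethylenediamine)stannate(II)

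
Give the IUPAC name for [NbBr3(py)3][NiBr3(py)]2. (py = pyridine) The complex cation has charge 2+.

Both ions are complex: the cation is named first with the plain metal name, the anion second with the -ate form; each ion's ligands are alphabetised independently.
The complex cation is given as 2+; its ligand charges sum to -3, so Nb = +5.
With 2 anions per cation, each anion must be 2/2 = 1−.
Anion: ligand charges sum to -3; for the ion to be 1−, Ni = +2.

tribromotris(pyridine)niobium(V) tribromo(pyridine)nickelate(II)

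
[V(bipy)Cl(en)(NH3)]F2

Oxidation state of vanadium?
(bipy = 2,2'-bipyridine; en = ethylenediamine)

+3

2 fluoride outside the brackets (-1 each) → the complex ion is 2+.
Ligand charges: 1×bipy neutral; 1×NH3 neutral; 1×Cl = -1; 1×en neutral; sum -1.
V + (-1) = 2+ ⇒ V is +3.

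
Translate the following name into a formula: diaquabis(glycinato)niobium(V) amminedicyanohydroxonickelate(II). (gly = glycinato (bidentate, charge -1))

[Nb(gly)2(H2O)2][Ni(CN)2(NH3)(OH)]3

Cation [Nb…]: ligand charges -2, Nb(V) ⇒ ion charge 3+.
Anion [Ni…]: ligand charges -3, Ni(II) ⇒ ion charge 1−.
One 3+ cation requires 3 of the 1− anion.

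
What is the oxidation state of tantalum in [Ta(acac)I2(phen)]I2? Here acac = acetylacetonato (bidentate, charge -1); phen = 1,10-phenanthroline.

2 iodide outside the brackets (-1 each) → the complex ion is 2+.
Ligand charges: 1×acac = -1; 2×I = -2; 1×phen neutral; sum -3.
Ta + (-3) = 2+ ⇒ Ta is +5.

+5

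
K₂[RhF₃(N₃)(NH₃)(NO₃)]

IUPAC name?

potassium ammineazidotrifluoronitratorhodate(III)

The 2 potassium counter-ions carry a total charge of +2, so each complex ion is 2−.
Ligand charges: 1×nitrato (-1 each), 1×ammine (neutral), 3×fluoro (-1 each), 1×azido (-1 each); total -5. So Rh + (-5) = 2−, giving Rh = +3.
The complex ion is anionic, so rhodium takes the -ate form rhodate(III).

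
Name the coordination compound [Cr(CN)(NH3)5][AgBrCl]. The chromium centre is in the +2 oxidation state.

Both ions are complex: the cation is named first with the plain metal name, the anion second with the -ate form; each ion's ligands are alphabetised independently.
Cr is given as +2; the cation's ligand charges sum to -1, so the complex cation is 1+.
A 1:1 salt means the anion carries the equal and opposite charge, 1−.
Anion: ligand charges sum to -2; for the ion to be 1−, Ag = +1.

pentaamminecyanochromium(II) bromochloroargentate(I)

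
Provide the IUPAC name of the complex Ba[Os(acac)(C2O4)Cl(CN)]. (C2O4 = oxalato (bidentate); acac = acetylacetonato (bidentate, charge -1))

The 1 barium counter-ion carries a total charge of +2, so each complex ion is 2−.
Ligand charges: 1×chloro (-1 each), 1×oxalato (-2 each), 1×acetylacetonato (-1 each), 1×cyano (-1 each); total -5. So Os + (-5) = 2−, giving Os = +3.
Ligands are named alphabetically: acetylacetonato before chloro before cyano before oxalato.
The complex ion is anionic, so osmium takes the -ate form osmate(III).

barium (acetylacetonato)chlorocyanooxalatoosmate(III)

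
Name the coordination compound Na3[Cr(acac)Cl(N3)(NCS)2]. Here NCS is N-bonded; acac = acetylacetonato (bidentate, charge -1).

sodium (acetylacetonato)azidochlorodiisothiocyanatochromate(II)

The 3 sodium counter-ions carry a total charge of +3, so each complex ion is 3−.
Ligand charges: 1×chloro (-1 each), 2×isothiocyanato (-1 each), 1×azido (-1 each), 1×acetylacetonato (-1 each); total -5. So Cr + (-5) = 3−, giving Cr = +2.
The complex ion is anionic, so chromium takes the -ate form chromate(II).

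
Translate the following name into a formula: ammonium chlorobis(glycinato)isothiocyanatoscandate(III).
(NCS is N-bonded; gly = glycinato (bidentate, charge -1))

Ligands: 1 isothiocyanato (NCS, -1), 1 chloro (Cl, -1), 2 glycinato (gly, -1). Ligand charge sum = -4.
With Sc in oxidation state +3, the complex ion is [Sc...]^1−.
Charge balance with ammonium (+1) requires 1 complex ion per 1 ammonium.

NH4[ScCl(gly)2(NCS)]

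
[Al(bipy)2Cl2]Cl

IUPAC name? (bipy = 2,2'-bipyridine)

bis(2,2'-bipyridine)dichloroaluminium(III) chloride

The 1 chloride counter-ion carries a total charge of -1, so each complex ion is 1+.
Ligand charges: 2×2,2'-bipyridine (neutral), 2×chloro (-1 each); total -2. So Al + (-2) = 1+, giving Al = +3.
Ligands are named alphabetically: bipyridine before chloro.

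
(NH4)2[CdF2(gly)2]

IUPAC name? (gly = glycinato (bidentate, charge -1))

The 2 ammonium counter-ions carry a total charge of +2, so each complex ion is 2−.
Ligand charges: 2×fluoro (-1 each), 2×glycinato (-1 each); total -4. So Cd + (-4) = 2−, giving Cd = +2.
The complex ion is anionic, so cadmium takes the -ate form cadmate(II).

ammonium difluorobis(glycinato)cadmate(II)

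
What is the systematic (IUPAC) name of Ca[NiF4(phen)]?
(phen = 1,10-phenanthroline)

calcium tetrafluoro(1,10-phenanthroline)nickelate(II)

The 1 calcium counter-ion carries a total charge of +2, so each complex ion is 2−.
Ligand charges: 4×fluoro (-1 each), 1×1,10-phenanthroline (neutral); total -4. So Ni + (-4) = 2−, giving Ni = +2.
Ligands are named alphabetically: fluoro before phenanthroline.
The complex ion is anionic, so nickel takes the -ate form nickelate(II).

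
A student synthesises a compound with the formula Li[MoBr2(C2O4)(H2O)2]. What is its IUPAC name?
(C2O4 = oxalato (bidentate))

lithium diaquadibromooxalatomolybdate(III)

The 1 lithium counter-ion carries a total charge of +1, so each complex ion is 1−.
Ligand charges: 2×aqua (neutral), 2×bromo (-1 each), 1×oxalato (-2 each); total -4. So Mo + (-4) = 1−, giving Mo = +3.
Ligands are named alphabetically: aqua before bromo before oxalato.
The complex ion is anionic, so molybdenum takes the -ate form molybdate(III).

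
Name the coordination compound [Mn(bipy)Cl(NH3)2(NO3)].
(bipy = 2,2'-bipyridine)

diammine(2,2'-bipyridine)chloronitratomanganese(II)

There is no counter-ion, so the complex is neutral overall.
Ligand charges: 1×chloro (-1 each), 1×2,2'-bipyridine (neutral), 1×nitrato (-1 each), 2×ammine (neutral); total -2. So Mn + (-2) = 0, giving Mn = +2.
Ligands are named alphabetically: ammine before bipyridine before chloro before nitrato.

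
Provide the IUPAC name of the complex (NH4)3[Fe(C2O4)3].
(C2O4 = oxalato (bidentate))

ammonium trioxalatoferrate(III)

The 3 ammonium counter-ions carry a total charge of +3, so each complex ion is 3−.
Ligand charges: 3×oxalato (-2 each); total -6. So Fe + (-6) = 3−, giving Fe = +3.
The complex ion is anionic, so iron takes the -ate form ferrate(III).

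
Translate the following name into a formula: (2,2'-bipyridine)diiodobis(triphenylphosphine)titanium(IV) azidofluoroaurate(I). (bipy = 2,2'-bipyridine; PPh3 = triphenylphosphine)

[Ti(bipy)I2(PPh3)2][AuF(N3)]2

Cation [Ti…]: ligand charges -2, Ti(IV) ⇒ ion charge 2+.
Anion [Au…]: ligand charges -2, Au(I) ⇒ ion charge 1−.
One 2+ cation requires 2 of the 1− anion.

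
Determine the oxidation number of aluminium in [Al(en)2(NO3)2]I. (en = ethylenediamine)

1 iodide outside the brackets (-1 each) → the complex ion is 1+.
Ligand charges: 2×NO3 = -2; 2×en neutral; sum -2.
Al + (-2) = 1+ ⇒ Al is +3.

+3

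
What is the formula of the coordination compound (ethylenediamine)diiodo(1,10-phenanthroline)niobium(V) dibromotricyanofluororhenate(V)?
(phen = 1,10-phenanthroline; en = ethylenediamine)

Cation [Nb…]: ligand charges -2, Nb(V) ⇒ ion charge 3+.
Anion [Re…]: ligand charges -6, Re(V) ⇒ ion charge 1−.
One 3+ cation requires 3 of the 1− anion.

[Nb(en)I2(phen)][ReBr2(CN)3F]3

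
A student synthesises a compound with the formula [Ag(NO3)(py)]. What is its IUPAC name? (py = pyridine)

There is no counter-ion, so the complex is neutral overall.
Ligand charges: 1×pyridine (neutral), 1×nitrato (-1 each); total -1. So Ag + (-1) = 0, giving Ag = +1.
Ligands are named alphabetically: nitrato before pyridine.

nitrato(pyridine)silver(I)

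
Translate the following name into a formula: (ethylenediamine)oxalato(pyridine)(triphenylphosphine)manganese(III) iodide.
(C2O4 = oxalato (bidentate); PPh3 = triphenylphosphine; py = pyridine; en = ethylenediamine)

Ligands: 1 oxalato (C2O4, -2), 1 triphenylphosphine (PPh3, neutral), 1 pyridine (py, neutral), 1 ethylenediamine (en, neutral). Ligand charge sum = -2.
Charge balance with iodide (-1) requires 1 complex ion per 1 iodide.

[Mn(C2O4)(en)(PPh3)(py)]I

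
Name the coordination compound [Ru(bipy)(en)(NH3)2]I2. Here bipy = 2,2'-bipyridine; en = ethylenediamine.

diammine(2,2'-bipyridine)(ethylenediamine)ruthenium(II) iodide

The 2 iodide counter-ions carry a total charge of -2, so each complex ion is 2+.
Ligand charges: 1×2,2'-bipyridine (neutral), 2×ammine (neutral), 1×ethylenediamine (neutral); total 0. So Ru + (0) = 2+, giving Ru = +2.
Ligands are named alphabetically: ammine before bipyridine before ethylenediamine.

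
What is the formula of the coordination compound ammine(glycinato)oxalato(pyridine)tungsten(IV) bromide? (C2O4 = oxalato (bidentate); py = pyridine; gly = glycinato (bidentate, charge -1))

Ligands: 1 oxalato (C2O4, -2), 1 pyridine (py, neutral), 1 glycinato (gly, -1), 1 ammine (NH3, neutral). Ligand charge sum = -3.
With W in oxidation state +4, the complex ion is [W...]^1+.
Charge balance with bromide (-1) requires 1 complex ion per 1 bromide.

[W(C2O4)(gly)(NH3)(py)]Br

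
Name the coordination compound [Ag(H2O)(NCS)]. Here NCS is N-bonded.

aquaisothiocyanatosilver(I)

There is no counter-ion, so the complex is neutral overall.
Ligand charges: 1×aqua (neutral), 1×isothiocyanato (-1 each); total -1. So Ag + (-1) = 0, giving Ag = +1.
Ligands are named alphabetically: aqua before isothiocyanato.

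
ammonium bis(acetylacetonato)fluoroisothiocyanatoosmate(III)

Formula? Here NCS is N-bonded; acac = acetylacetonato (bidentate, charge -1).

Ligands: 1 fluoro (F, -1), 1 isothiocyanato (NCS, -1), 2 acetylacetonato (acac, -1). Ligand charge sum = -4.
Charge balance with ammonium (+1) requires 1 complex ion per 1 ammonium.

NH4[Os(acac)2F(NCS)]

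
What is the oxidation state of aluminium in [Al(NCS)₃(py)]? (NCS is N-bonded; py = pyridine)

No counter-ion: the bracketed complex is neutral.
Ligand charges: 3×NCS = -3; 1×py neutral; sum -3.
Al + (-3) = 0 ⇒ Al is +3.

+3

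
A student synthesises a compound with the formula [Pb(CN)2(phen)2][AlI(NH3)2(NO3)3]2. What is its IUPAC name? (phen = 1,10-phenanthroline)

dicyanobis(1,10-phenanthroline)lead(IV) diammineiodotrinitratoaluminate(III)

Aluminium is always +3 in its complexes; the anion's ligand charges sum to -4, so the complex anion is 1−.
With 2 anions per cation, the cation must be 2×1 = 2+.
Cation: ligand charges sum to -2; for the ion to be 2+, Pb = +4.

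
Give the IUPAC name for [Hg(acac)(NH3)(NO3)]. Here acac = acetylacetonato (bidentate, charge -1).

There is no counter-ion, so the complex is neutral overall.
Ligand charges: 1×acetylacetonato (-1 each), 1×ammine (neutral), 1×nitrato (-1 each); total -2. So Hg + (-2) = 0, giving Hg = +2.
Ligands are named alphabetically: acetylacetonato before ammine before nitrato.

(acetylacetonato)amminenitratomercury(II)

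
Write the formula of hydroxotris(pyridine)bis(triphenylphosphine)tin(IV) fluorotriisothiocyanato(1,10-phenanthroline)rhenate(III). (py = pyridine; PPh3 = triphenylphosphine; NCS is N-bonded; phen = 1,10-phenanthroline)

[Sn(OH)(PPh3)2(py)3][ReF(NCS)3(phen)]3

Cation [Sn…]: ligand charges -1, Sn(IV) ⇒ ion charge 3+.
Anion [Re…]: ligand charges -4, Re(III) ⇒ ion charge 1−.
One 3+ cation requires 3 of the 1− anion.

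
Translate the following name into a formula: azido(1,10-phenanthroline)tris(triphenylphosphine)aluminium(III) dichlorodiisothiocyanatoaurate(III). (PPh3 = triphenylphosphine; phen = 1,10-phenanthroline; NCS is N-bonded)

[Al(N3)(phen)(PPh3)3][AuCl2(NCS)2]2

Cation [Al…]: ligand charges -1, Al(III) ⇒ ion charge 2+.
Anion [Au…]: ligand charges -4, Au(III) ⇒ ion charge 1−.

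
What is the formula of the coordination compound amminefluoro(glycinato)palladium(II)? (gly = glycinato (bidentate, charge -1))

[PdF(gly)(NH3)]

Ligands: 1 fluoro (F, -1), 1 glycinato (gly, -1), 1 ammine (NH3, neutral). Ligand charge sum = -2.
With Pd in oxidation state +2, the complex ion is [Pd...].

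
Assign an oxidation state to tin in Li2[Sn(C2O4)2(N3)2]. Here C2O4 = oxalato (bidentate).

+4

2 lithium outside the brackets (+1 each) → the complex ion is 2−.
Ligand charges: 2×N3 = -2; 2×C2O4 = -4; sum -6.
Sn + (-6) = 2− ⇒ Sn is +4.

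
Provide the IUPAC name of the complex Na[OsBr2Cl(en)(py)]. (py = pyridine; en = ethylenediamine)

The 1 sodium counter-ion carries a total charge of +1, so each complex ion is 1−.
Ligand charges: 1×chloro (-1 each), 1×pyridine (neutral), 1×ethylenediamine (neutral), 2×bromo (-1 each); total -3. So Os + (-3) = 1−, giving Os = +2.
Ligands are named alphabetically: bromo before chloro before ethylenediamine before pyridine.
The complex ion is anionic, so osmium takes the -ate form osmate(II).

sodium dibromochloro(ethylenediamine)(pyridine)osmate(II)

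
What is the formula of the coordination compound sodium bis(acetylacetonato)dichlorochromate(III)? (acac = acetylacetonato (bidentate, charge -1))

Ligands: 2 chloro (Cl, -1), 2 acetylacetonato (acac, -1). Ligand charge sum = -4.
With Cr in oxidation state +3, the complex ion is [Cr...]^1−.
Charge balance with sodium (+1) requires 1 complex ion per 1 sodium.

Na[Cr(acac)2Cl2]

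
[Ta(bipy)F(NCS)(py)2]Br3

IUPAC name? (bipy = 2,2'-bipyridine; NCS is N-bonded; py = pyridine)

The 3 bromide counter-ions carry a total charge of -3, so each complex ion is 3+.
Ligand charges: 1×2,2'-bipyridine (neutral), 1×isothiocyanato (-1 each), 1×fluoro (-1 each), 2×pyridine (neutral); total -2. So Ta + (-2) = 3+, giving Ta = +5.
Ligands are named alphabetically: bipyridine before fluoro before isothiocyanato before pyridine.

(2,2'-bipyridine)fluoroisothiocyanatobis(pyridine)tantalum(V) bromide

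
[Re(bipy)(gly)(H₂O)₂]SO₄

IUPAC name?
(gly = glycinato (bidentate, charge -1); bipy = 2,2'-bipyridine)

diaqua(2,2'-bipyridine)(glycinato)rhenium(III) sulfate

The 1 sulfate counter-ion carries a total charge of -2, so each complex ion is 2+.
Ligand charges: 1×glycinato (-1 each), 2×aqua (neutral), 1×2,2'-bipyridine (neutral); total -1. So Re + (-1) = 2+, giving Re = +3.
Ligands are named alphabetically: aqua before bipyridine before glycinato.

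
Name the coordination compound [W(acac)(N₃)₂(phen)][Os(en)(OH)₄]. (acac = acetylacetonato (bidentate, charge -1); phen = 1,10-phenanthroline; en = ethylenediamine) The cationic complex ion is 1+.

(acetylacetonato)diazido(1,10-phenanthroline)tungsten(IV) (ethylenediamine)tetrahydroxoosmate(III)

The complex cation is given as 1+; its ligand charges sum to -3, so W = +4.
A 1:1 salt means the anion carries the equal and opposite charge, 1−.
Anion: ligand charges sum to -4; for the ion to be 1−, Os = +3.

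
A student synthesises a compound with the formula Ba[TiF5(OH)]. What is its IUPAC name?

barium pentafluorohydroxotitanate(IV)

The 1 barium counter-ion carries a total charge of +2, so each complex ion is 2−.
Ligand charges: 5×fluoro (-1 each), 1×hydroxo (-1 each); total -6. So Ti + (-6) = 2−, giving Ti = +4.
The complex ion is anionic, so titanium takes the -ate form titanate(IV).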